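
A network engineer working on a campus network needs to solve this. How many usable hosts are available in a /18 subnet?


Given: subnet mask /18
Host bits = 32 - 18 = 14
Total addresses = 2^14 = 16384
Usable hosts = 16384 - 2 (network + broadcast) = 16382

16382


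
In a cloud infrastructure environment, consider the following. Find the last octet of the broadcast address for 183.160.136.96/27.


Given: IP = 183.160.136.96, prefix = /27
Host bits = 32 - 27 = 5
Network last octet = 96 AND mask = 96
Host part size = 2^5 - 1 = 31
Broadcast last octet = 96 OR 31 = 127

127


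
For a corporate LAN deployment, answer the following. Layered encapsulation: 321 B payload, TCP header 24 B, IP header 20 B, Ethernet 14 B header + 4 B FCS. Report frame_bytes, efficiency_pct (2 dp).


TCP segment = 321 + 24 = 345 B
IP packet = 345 + 20 = 365 B
Ethernet frame = 365 + 14 + 4 = 383 B
Efficiency = app / frame = 321 / 383 = 0.838120 = 83.8120% -> 83.81% (2 dp)

383, 83.81


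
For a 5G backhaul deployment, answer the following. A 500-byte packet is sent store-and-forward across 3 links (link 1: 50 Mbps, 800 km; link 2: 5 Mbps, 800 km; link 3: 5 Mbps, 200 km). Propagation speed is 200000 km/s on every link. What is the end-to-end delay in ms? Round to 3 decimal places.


Packet = 500 bytes = 4000 bits. Store-and-forward: sum (t_trans + t_prop) per link.
Link 1: t_trans = 4000/(50*10^6) s = 0.0800 ms; t_prop = 800/200000 s = 4.0000 ms; subtotal = 4.0800 ms
Link 2: t_trans = 4000/(5*10^6) s = 0.8000 ms; t_prop = 800/200000 s = 4.0000 ms; subtotal = 4.8000 ms
Link 3: t_trans = 4000/(5*10^6) s = 0.8000 ms; t_prop = 200/200000 s = 1.0000 ms; subtotal = 1.8000 ms
End-to-end = 4.0800 + 4.8000 + 1.8000 = 10.6800 ms -> 10.680 ms (3 dp)

10.680


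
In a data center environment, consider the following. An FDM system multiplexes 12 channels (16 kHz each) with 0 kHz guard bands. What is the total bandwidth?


Given: 12 channels, 16 kHz each, guard = 0 kHz
Channel bandwidth = 12 * 16 = 192 kHz
Guard bands = 11 gaps * 0 kHz = 0 kHz
Total = 192 + 0 = 192 kHz

192


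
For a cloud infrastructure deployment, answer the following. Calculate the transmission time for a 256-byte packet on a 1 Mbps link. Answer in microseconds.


Given: packet = 256 bytes, bandwidth = 1 Mbps
Packet in bits = 256 * 8 = 2048 bits
Bandwidth = 1 * 10^6 = 1000000 bps
Time = 2048 / 1000000 seconds
Time in us = 2048 * 10^6 / 1000000 = 2048

2048


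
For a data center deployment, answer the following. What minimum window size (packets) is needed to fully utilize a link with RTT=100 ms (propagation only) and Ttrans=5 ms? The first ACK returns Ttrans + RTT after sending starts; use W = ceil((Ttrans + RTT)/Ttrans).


Given: Ttrans = 5 ms, RTT = 100 ms (= 2 * Tprop, Tprop = 50 ms)
Time until first ACK returns = Ttrans + RTT = 5 + 100 = 105 ms
Need W * Ttrans >= Ttrans + RTT  ->  W >= (Ttrans + RTT) / Ttrans
(Ttrans + RTT) / Ttrans = 105 / 5 = 21
W_min = ceil(21) = 21

21


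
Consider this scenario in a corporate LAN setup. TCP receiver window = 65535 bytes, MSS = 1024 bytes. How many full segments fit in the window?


Given: RWND = 65535 bytes, MSS = 1024 bytes
Full segments = floor(RWND / MSS)
Full segments = floor(65535 / 1024)
Full segments = floor(63.999) = 63

63


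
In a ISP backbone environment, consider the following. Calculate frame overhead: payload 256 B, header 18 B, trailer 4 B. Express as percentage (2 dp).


Given: payload = 256 B, header = 18 B, trailer = 4 B
Overhead bytes = header + trailer = 18 + 4 = 22
Total frame = payload + overhead = 256 + 22 = 278
Overhead % = 22 / 278 * 100 = 7.9137% -> 7.91% (2 dp)

7.91


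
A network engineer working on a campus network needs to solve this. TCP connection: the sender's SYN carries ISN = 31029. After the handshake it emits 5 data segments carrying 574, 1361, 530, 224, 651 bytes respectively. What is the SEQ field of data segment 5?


The SYN occupies sequence number ISN = 31029, so the first data byte is ISN + 1 = 31030.
SEQ of data segment i = (ISN + 1) + sum of payload sizes of segments 1..i-1.
Segment 1: SEQ = 31030, payload = 574 bytes
Segment 2: SEQ = 31604, payload = 1361 bytes
Segment 3: SEQ = 32965, payload = 530 bytes
Segment 4: SEQ = 33495, payload = 224 bytes
Segment 5: SEQ = 33719, payload = 651 bytes
SEQ of segment 5 = 31030 + 574 + 1361 + 530 + 224 = 33719

33719


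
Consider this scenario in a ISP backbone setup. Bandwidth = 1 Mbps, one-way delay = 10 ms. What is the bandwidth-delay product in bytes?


Given: bandwidth = 1 Mbps, delay = 10 ms
BDP in bits = 1 * 10^6 * 10 / 1000
BDP in bits = 10000
BDP in bytes = 10000 / 8 = 1250

1250


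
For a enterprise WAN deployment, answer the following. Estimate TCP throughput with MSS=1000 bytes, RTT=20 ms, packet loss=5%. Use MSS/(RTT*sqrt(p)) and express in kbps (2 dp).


Given: MSS = 1000 bytes, RTT = 20 ms, loss = 5%
RTT in seconds = 20 / 1000 = 0.02
Loss rate = 5% = 0.05
sqrt(loss) = sqrt(0.05) = 0.223606797750
Throughput (bytes/s) = 1000 / (0.02 * 0.223606797750) = 223606.7977
Throughput (kbps) = 223606.7977 * 8 / 1000 = 1788.854382 -> 1788.85 kbps (2 dp)

1788.85


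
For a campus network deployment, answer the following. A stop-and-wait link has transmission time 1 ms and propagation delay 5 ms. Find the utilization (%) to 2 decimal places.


Given: Ttrans = 1 ms, Tprop = 5 ms
RTT = 2 * Tprop = 2 * 5 = 10 ms
U = Ttrans / (Ttrans + RTT)
U = 1 / (1 + 10)
U = 1 / 11 = 0.090909
U% = 9.09%

9.09


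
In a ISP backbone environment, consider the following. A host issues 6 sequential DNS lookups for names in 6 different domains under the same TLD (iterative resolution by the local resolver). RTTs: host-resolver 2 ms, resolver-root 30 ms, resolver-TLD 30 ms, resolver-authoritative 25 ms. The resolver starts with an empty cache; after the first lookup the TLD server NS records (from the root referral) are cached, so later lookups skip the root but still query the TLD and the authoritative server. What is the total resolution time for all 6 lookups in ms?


Lookup 1 (cold cache): local + root + TLD + auth = 2 + 30 + 30 + 25 = 87 ms
Lookups 2..6 (TLD NS cached -> skip root; new domain -> still ask TLD and auth): local + TLD + auth = 2 + 30 + 25 = 57 ms each
Remaining 5 lookups: 5 * 57 = 285 ms
Total = 87 + 285 = 372 ms

372


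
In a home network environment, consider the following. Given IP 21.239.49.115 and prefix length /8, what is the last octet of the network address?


Given: IP = 21.239.49.115, prefix = /8
Subnet mask = 255.0.0.0
Last octet of IP: 115
Last octet of mask: 0
Network last octet = 115 AND 0 = 0

0


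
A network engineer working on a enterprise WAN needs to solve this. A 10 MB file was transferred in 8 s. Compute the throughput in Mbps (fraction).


Given: file = 10 MB, time = 8 s
File in Mb = 10 * 8 = 80 Mb
Throughput = 80 / 8 Mbps
Throughput = 10 Mbps

10


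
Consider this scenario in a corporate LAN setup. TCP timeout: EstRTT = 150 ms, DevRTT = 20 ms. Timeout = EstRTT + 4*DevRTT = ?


Given: EstRTT = 150 ms, DevRTT = 20 ms
Timeout = EstRTT + 4 * DevRTT
4 * DevRTT = 4 * 20 = 80
Timeout = 150 + 80 = 230 ms

230


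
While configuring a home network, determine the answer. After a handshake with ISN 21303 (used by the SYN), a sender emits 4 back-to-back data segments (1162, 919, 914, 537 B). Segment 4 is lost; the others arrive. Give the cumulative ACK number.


SYN uses sequence number 21303; first data byte = ISN + 1 = 21304.
Segment 1: SEQ = 21304, len = 1162 B, covers [21304, 22465]
Segment 2: SEQ = 22466, len = 919 B, covers [22466, 23384]
Segment 3: SEQ = 23385, len = 914 B, covers [23385, 24298]
Segment 4: SEQ = 24299, len = 537 B, covers [24299, 24835] [LOST]
In-order data received: bytes [21304, 24298] (segments 1..3).
Segment 4 missing -> gap begins at byte 24299.
Cumulative ACK = next expected in-order byte = 21304 + 1162 + 919 + 914 = 24299

24299


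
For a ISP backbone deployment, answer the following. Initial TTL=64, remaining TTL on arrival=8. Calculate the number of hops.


Given: initial TTL = 64, received TTL = 8
Hops = initial TTL - received TTL
Hops = 64 - 8 = 56

56


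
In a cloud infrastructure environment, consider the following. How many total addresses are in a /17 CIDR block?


Given: CIDR prefix /17
Host bits = 32 - 17 = 15
Total addresses = 2^15 = 32768

32768


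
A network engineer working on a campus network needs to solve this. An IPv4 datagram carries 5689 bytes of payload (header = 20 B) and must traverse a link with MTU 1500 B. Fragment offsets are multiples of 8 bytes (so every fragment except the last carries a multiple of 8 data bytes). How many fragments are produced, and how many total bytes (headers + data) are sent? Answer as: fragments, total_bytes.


Max data per non-final fragment = floor((MTU - header)/8)*8 = floor((1500 - 20)/8)*8 = floor(1480/8)*8 = 1480 B
Final fragment needs no 8-byte alignment: it can carry up to MTU - header = 1480 B
Non-final fragments needed = ceil((payload - 1480) / 1480) = ceil(4209/1480) = ceil(2.8439) = 3
Number of fragments = 3 + 1 = 4
Fragment sizes (data): 3 * 1480 B + 1249 B (last, 1249 <= 1480 OK)
Total bytes sent = payload + n_frags * header = 5689 + 4*20 = 5689 + 80 = 5769 B

4, 5769


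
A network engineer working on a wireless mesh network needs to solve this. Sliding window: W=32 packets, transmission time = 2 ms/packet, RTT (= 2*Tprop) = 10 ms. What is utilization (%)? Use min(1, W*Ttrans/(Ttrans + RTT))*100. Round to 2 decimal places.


Given: W = 32, Ttrans = 2 ms, RTT = 10 ms (= 2 * Tprop, Tprop = 5 ms)
Cycle time = Ttrans + RTT = 2 + 10 = 12 ms (first packet sent until its ACK returns)
W * Ttrans = 32 * 2 = 64 ms of sending per cycle
W * Ttrans / (Ttrans + RTT) = 64 / 12 = 5.333333
U = min(1, 5.333333) = 1.000000
U% = 100.00%

100.00


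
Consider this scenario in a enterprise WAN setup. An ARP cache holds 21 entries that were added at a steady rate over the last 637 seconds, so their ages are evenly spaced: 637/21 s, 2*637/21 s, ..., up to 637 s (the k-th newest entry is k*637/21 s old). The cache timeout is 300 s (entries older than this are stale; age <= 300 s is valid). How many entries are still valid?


Ages are k * 637/21 s for k = 1..21 (spacing = 30.3333 s).
Entry k is valid iff k * 637/21 <= 300 iff k <= 21 * 300 / 637 = 9.8901
n_valid = floor(9.8901) = 9
(n_stale = 21 - 9 = 12)

9


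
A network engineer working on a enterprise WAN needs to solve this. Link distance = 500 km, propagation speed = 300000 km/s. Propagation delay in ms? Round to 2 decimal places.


Given: distance = 500 km, speed = 300000 km/s
Delay = distance / speed = 500 / 300000 seconds
Delay in ms = 500 * 1000 / 300000
Delay = 1.6667 ms
Rounded to 2 dp = 1.67 ms

1.67


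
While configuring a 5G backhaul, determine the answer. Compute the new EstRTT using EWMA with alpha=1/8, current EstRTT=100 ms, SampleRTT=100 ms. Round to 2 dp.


Given: EstRTT = 100 ms, SampleRTT = 100 ms, alpha = 1/8
New EstRTT = (1 - alpha) * EstRTT + alpha * SampleRTT
(7/8) * 100 = 87.5
(1/8) * 100 = 12.5
New EstRTT = 87.5 + 12.5 = 100 ms -> 100.00 ms (2 dp)

100.00


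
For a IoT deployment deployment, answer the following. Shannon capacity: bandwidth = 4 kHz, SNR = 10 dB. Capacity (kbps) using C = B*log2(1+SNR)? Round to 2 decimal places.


Given: B = 4 kHz, SNR = 10 dB
SNR linear = 10^(10/10) = 10
1 + SNR = 11
log2(11) = 3.4594316186
C = 4 * 1000 * 3.4594316186 = 13837.7265 bps
C = 13.837726 kbps -> 13.84 kbps (2 dp)

13.84


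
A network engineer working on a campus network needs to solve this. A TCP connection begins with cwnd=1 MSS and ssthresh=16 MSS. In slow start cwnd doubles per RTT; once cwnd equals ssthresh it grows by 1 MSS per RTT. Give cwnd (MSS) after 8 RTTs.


RTT 0: cwnd = 1 MSS (initial)
RTT 1: cwnd = 2 MSS (slow start, doubled)
RTT 2: cwnd = 4 MSS (slow start, doubled)
RTT 3: cwnd = 8 MSS (slow start, doubled)
RTT 4: cwnd = 16 MSS (slow start, doubled)
RTT 5: cwnd = 17 MSS (congestion avoidance, +1)
RTT 6: cwnd = 18 MSS (congestion avoidance, +1)
RTT 7: cwnd = 19 MSS (congestion avoidance, +1)
RTT 8: cwnd = 20 MSS (congestion avoidance, +1)

20


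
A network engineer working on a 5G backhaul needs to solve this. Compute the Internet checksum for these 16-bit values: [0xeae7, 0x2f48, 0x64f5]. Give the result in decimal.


Given words: [0xeae7, 0x2f48, 0x64f5]
Step 1: Sum all words
Raw sum = 60135 + 12104 + 25845 = 98084
Step 2: Fold carry: (32548 + 1) = 32549
One's complement = ~32549 & 0xFFFF = 32986

32986


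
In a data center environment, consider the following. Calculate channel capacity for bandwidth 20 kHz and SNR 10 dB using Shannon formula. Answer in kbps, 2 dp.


Given: B = 20 kHz, SNR = 10 dB
SNR linear = 10^(10/10) = 10
1 + SNR = 11
log2(11) = 3.4594316186
C = 20 * 1000 * 3.4594316186 = 69188.6324 bps
C = 69.188632 kbps -> 69.19 kbps (2 dp)

69.19


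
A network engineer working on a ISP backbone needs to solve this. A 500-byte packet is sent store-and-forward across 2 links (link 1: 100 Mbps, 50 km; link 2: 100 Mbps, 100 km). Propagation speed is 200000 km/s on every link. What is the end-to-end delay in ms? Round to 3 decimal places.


Packet = 500 bytes = 4000 bits. Store-and-forward: sum (t_trans + t_prop) per link.
Link 1: t_trans = 4000/(100*10^6) s = 0.0400 ms; t_prop = 50/200000 s = 0.2500 ms; subtotal = 0.2900 ms
Link 2: t_trans = 4000/(100*10^6) s = 0.0400 ms; t_prop = 100/200000 s = 0.5000 ms; subtotal = 0.5400 ms
End-to-end = 0.2900 + 0.5400 = 0.8300 ms -> 0.830 ms (3 dp)

0.830


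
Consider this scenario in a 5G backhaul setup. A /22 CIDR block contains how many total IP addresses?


Given: CIDR prefix /22
Host bits = 32 - 22 = 10
Total addresses = 2^10 = 1024

1024


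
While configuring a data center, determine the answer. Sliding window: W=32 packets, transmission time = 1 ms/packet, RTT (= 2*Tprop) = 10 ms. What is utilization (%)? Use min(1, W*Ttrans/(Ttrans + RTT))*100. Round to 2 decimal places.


Given: W = 32, Ttrans = 1 ms, RTT = 10 ms (= 2 * Tprop, Tprop = 5 ms)
Cycle time = Ttrans + RTT = 1 + 10 = 11 ms (first packet sent until its ACK returns)
W * Ttrans = 32 * 1 = 32 ms of sending per cycle
W * Ttrans / (Ttrans + RTT) = 32 / 11 = 2.909091
U = min(1, 2.909091) = 1.000000
U% = 100.00%

100.00


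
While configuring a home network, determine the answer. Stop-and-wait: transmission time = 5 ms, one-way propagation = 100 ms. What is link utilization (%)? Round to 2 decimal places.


Given: Ttrans = 5 ms, Tprop = 100 ms
RTT = 2 * Tprop = 2 * 100 = 200 ms
U = Ttrans / (Ttrans + RTT)
U = 5 / (5 + 200)
U = 5 / 205 = 0.02439
U% = 2.44%

2.44


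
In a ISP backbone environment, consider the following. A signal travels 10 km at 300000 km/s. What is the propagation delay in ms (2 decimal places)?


Given: distance = 10 km, speed = 300000 km/s
Delay = distance / speed = 10 / 300000 seconds
Delay in ms = 10 * 1000 / 300000
Delay = 0.0333 ms
Rounded to 2 dp = 0.03 ms

0.03


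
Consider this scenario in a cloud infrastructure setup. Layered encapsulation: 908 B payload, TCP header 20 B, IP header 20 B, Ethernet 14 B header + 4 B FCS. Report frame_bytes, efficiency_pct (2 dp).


TCP segment = 908 + 20 = 928 B
IP packet = 928 + 20 = 948 B
Ethernet frame = 948 + 14 + 4 = 966 B
Efficiency = app / frame = 908 / 966 = 0.939959 = 93.9959% -> 94.00% (2 dp)

966, 94.00


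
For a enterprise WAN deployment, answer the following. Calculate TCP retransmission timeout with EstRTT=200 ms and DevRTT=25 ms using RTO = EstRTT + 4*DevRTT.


Given: EstRTT = 200 ms, DevRTT = 25 ms
Timeout = EstRTT + 4 * DevRTT
4 * DevRTT = 4 * 25 = 100
Timeout = 200 + 100 = 300 ms

300


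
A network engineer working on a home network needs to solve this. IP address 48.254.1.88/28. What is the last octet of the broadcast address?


Given: IP = 48.254.1.88, prefix = /28
Host bits = 32 - 28 = 4
Network last octet = 88 AND mask = 80
Host part size = 2^4 - 1 = 15
Broadcast last octet = 80 OR 15 = 95

95


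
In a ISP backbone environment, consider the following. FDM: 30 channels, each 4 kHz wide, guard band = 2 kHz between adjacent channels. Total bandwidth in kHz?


Given: 30 channels, 4 kHz each, guard = 2 kHz
Channel bandwidth = 30 * 4 = 120 kHz
Guard bands = 29 gaps * 2 kHz = 58 kHz
Total = 120 + 58 = 178 kHz

178


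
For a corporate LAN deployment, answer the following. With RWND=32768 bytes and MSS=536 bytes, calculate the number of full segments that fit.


Given: RWND = 32768 bytes, MSS = 536 bytes
Full segments = floor(RWND / MSS)
Full segments = floor(32768 / 536)
Full segments = floor(61.1343) = 61

61


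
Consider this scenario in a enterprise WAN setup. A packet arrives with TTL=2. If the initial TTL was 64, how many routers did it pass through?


Given: initial TTL = 64, received TTL = 2
Hops = initial TTL - received TTL
Hops = 64 - 2 = 62

62


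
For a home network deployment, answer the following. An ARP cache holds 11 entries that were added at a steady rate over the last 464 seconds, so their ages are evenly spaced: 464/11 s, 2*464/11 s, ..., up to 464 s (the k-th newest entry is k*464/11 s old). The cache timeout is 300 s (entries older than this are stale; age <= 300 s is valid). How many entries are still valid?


Ages are k * 464/11 s for k = 1..11 (spacing = 42.1818 s).
Entry k is valid iff k * 464/11 <= 300 iff k <= 11 * 300 / 464 = 7.1121
n_valid = floor(7.1121) = 7
(n_stale = 11 - 7 = 4)

7


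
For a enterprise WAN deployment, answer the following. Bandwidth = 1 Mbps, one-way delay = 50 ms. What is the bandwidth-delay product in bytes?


Given: bandwidth = 1 Mbps, delay = 50 ms
BDP in bits = 1 * 10^6 * 50 / 1000
BDP in bits = 50000
BDP in bytes = 50000 / 8 = 6250

6250


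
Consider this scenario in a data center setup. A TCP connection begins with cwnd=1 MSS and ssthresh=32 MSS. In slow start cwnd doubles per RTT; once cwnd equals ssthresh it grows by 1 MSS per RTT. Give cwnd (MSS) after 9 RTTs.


RTT 0: cwnd = 1 MSS (initial)
RTT 1: cwnd = 2 MSS (slow start, doubled)
RTT 2: cwnd = 4 MSS (slow start, doubled)
RTT 3: cwnd = 8 MSS (slow start, doubled)
RTT 4: cwnd = 16 MSS (slow start, doubled)
RTT 5: cwnd = 32 MSS (slow start, doubled)
RTT 6: cwnd = 33 MSS (congestion avoidance, +1)
RTT 7: cwnd = 34 MSS (congestion avoidance, +1)
RTT 8: cwnd = 35 MSS (congestion avoidance, +1)
RTT 9: cwnd = 36 MSS (congestion avoidance, +1)

36


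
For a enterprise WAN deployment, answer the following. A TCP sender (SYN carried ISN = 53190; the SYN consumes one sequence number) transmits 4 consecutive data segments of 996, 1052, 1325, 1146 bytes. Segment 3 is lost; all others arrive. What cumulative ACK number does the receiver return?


SYN uses sequence number 53190; first data byte = ISN + 1 = 53191.
Segment 1: SEQ = 53191, len = 996 B, covers [53191, 54186]
Segment 2: SEQ = 54187, len = 1052 B, covers [54187, 55238]
Segment 3: SEQ = 55239, len = 1325 B, covers [55239, 56563] [LOST]
Segment 4: SEQ = 56564, len = 1146 B, covers [56564, 57709]
In-order data received: bytes [53191, 55238] (segments 1..2).
Segment 3 missing -> gap begins at byte 55239; later segments buffered out of order.
Cumulative ACK = next expected in-order byte = 53191 + 996 + 1052 = 55239

55239


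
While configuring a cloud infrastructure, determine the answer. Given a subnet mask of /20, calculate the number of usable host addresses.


Given: subnet mask /20
Host bits = 32 - 20 = 12
Total addresses = 2^12 = 4096
Usable hosts = 4096 - 2 (network + broadcast) = 4094

4094


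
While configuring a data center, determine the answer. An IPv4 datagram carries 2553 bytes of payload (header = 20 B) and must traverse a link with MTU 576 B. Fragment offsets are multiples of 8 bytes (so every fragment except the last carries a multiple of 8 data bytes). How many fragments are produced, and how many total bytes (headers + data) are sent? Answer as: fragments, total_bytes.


Max data per non-final fragment = floor((MTU - header)/8)*8 = floor((576 - 20)/8)*8 = floor(556/8)*8 = 552 B
Final fragment needs no 8-byte alignment: it can carry up to MTU - header = 556 B
Non-final fragments needed = ceil((payload - 556) / 552) = ceil(1997/552) = ceil(3.6178) = 4
Number of fragments = 4 + 1 = 5
Fragment sizes (data): 4 * 552 B + 345 B (last, 345 <= 556 OK)
Total bytes sent = payload + n_frags * header = 2553 + 5*20 = 2553 + 100 = 2653 B

5, 2653


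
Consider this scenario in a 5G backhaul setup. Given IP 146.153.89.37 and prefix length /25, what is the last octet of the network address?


Given: IP = 146.153.89.37, prefix = /25
Subnet mask = 255.255.255.128
Last octet of IP: 37
Last octet of mask: 128
Network last octet = 37 AND 128 = 0

0


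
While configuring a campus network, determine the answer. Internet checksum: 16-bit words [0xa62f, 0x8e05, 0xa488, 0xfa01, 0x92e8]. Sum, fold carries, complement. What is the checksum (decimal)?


Given words: [0xa62f, 0x8e05, 0xa488, 0xfa01, 0x92e8]
Step 1: Sum all words
Raw sum = 42543 + 36357 + 42120 + 64001 + 37608 = 222629
Step 2: Fold carry: (26021 + 3) = 26024
One's complement = ~26024 & 0xFFFF = 39511

39511


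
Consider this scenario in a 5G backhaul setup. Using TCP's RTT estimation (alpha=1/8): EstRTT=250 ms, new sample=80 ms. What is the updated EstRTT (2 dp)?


Given: EstRTT = 250 ms, SampleRTT = 80 ms, alpha = 1/8
New EstRTT = (1 - alpha) * EstRTT + alpha * SampleRTT
(7/8) * 250 = 218.75
(1/8) * 80 = 10
New EstRTT = 218.75 + 10 = 228.75 ms -> 228.75 ms (2 dp)

228.75


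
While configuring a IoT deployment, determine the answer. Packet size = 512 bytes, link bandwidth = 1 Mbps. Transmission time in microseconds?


Given: packet = 512 bytes, bandwidth = 1 Mbps
Packet in bits = 512 * 8 = 4096 bits
Bandwidth = 1 * 10^6 = 1000000 bps
Time = 4096 / 1000000 seconds
Time in us = 4096 * 10^6 / 1000000 = 4096

4096


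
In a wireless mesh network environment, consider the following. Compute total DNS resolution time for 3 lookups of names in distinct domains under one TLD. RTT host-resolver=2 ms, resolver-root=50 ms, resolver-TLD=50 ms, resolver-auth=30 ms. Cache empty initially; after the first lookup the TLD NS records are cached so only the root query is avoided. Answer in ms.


Lookup 1 (cold cache): local + root + TLD + auth = 2 + 50 + 50 + 30 = 132 ms
Lookups 2..3 (TLD NS cached -> skip root; new domain -> still ask TLD and auth): local + TLD + auth = 2 + 50 + 30 = 82 ms each
Remaining 2 lookups: 2 * 82 = 164 ms
Total = 132 + 164 = 296 ms

296


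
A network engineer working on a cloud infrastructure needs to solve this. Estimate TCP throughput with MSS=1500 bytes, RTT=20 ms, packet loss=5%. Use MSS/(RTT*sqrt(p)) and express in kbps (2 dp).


Given: MSS = 1500 bytes, RTT = 20 ms, loss = 5%
RTT in seconds = 20 / 1000 = 0.02
Loss rate = 5% = 0.05
sqrt(loss) = sqrt(0.05) = 0.223606797750
Throughput (bytes/s) = 1500 / (0.02 * 0.223606797750) = 335410.1966
Throughput (kbps) = 335410.1966 * 8 / 1000 = 2683.281573 -> 2683.28 kbps (2 dp)

2683.28


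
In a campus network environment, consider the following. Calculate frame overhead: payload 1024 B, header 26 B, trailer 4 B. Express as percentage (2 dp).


Given: payload = 1024 B, header = 26 B, trailer = 4 B
Overhead bytes = header + trailer = 26 + 4 = 30
Total frame = payload + overhead = 1024 + 30 = 1054
Overhead % = 30 / 1054 * 100 = 2.8463% -> 2.85% (2 dp)

2.85


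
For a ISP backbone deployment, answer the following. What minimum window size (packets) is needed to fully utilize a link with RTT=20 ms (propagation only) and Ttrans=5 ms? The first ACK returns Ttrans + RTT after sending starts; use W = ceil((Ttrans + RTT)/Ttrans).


Given: Ttrans = 5 ms, RTT = 20 ms (= 2 * Tprop, Tprop = 10 ms)
Time until first ACK returns = Ttrans + RTT = 5 + 20 = 25 ms
Need W * Ttrans >= Ttrans + RTT  ->  W >= (Ttrans + RTT) / Ttrans
(Ttrans + RTT) / Ttrans = 25 / 5 = 5
W_min = ceil(5) = 5

5


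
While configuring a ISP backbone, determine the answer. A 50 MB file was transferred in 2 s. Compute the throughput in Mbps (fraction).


Given: file = 50 MB, time = 2 s
File in Mb = 50 * 8 = 400 Mb
Throughput = 400 / 2 Mbps
Throughput = 200 Mbps

200


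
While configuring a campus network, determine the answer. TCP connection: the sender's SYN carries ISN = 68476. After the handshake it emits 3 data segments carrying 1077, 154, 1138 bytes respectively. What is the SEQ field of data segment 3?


The SYN occupies sequence number ISN = 68476, so the first data byte is ISN + 1 = 68477.
SEQ of data segment i = (ISN + 1) + sum of payload sizes of segments 1..i-1.
Segment 1: SEQ = 68477, payload = 1077 bytes
Segment 2: SEQ = 69554, payload = 154 bytes
Segment 3: SEQ = 69708, payload = 1138 bytes
SEQ of segment 3 = 68477 + 1077 + 154 = 69708

69708


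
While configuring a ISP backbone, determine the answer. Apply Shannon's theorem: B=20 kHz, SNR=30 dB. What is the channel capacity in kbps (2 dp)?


Given: B = 20 kHz, SNR = 30 dB
SNR linear = 10^(30/10) = 1000
1 + SNR = 1001
log2(1001) = 9.9672262588
C = 20 * 1000 * 9.9672262588 = 199344.5252 bps
C = 199.344525 kbps -> 199.34 kbps (2 dp)

199.34


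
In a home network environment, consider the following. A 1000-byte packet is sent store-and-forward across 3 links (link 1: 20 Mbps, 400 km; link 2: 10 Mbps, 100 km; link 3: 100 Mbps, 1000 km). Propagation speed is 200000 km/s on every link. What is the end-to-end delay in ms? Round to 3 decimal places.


Packet = 1000 bytes = 8000 bits. Store-and-forward: sum (t_trans + t_prop) per link.
Link 1: t_trans = 8000/(20*10^6) s = 0.4000 ms; t_prop = 400/200000 s = 2.0000 ms; subtotal = 2.4000 ms
Link 2: t_trans = 8000/(10*10^6) s = 0.8000 ms; t_prop = 100/200000 s = 0.5000 ms; subtotal = 1.3000 ms
Link 3: t_trans = 8000/(100*10^6) s = 0.0800 ms; t_prop = 1000/200000 s = 5.0000 ms; subtotal = 5.0800 ms
End-to-end = 2.4000 + 1.3000 + 5.0800 = 8.7800 ms -> 8.780 ms (3 dp)

8.780


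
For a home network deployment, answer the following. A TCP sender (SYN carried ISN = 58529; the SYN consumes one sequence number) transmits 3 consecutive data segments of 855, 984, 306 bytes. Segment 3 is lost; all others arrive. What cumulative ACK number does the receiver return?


SYN uses sequence number 58529; first data byte = ISN + 1 = 58530.
Segment 1: SEQ = 58530, len = 855 B, covers [58530, 59384]
Segment 2: SEQ = 59385, len = 984 B, covers [59385, 60368]
Segment 3: SEQ = 60369, len = 306 B, covers [60369, 60674] [LOST]
In-order data received: bytes [58530, 60368] (segments 1..2).
Segment 3 missing -> gap begins at byte 60369.
Cumulative ACK = next expected in-order byte = 58530 + 855 + 984 = 60369

60369


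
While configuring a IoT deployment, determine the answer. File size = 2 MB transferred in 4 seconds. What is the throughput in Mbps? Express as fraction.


Given: file = 2 MB, time = 4 s
File in Mb = 2 * 8 = 16 Mb
Throughput = 16 / 4 Mbps
Throughput = 4 Mbps

4


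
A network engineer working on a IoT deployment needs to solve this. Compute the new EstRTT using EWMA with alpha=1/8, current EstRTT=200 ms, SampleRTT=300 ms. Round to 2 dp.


Given: EstRTT = 200 ms, SampleRTT = 300 ms, alpha = 1/8
New EstRTT = (1 - alpha) * EstRTT + alpha * SampleRTT
(7/8) * 200 = 175
(1/8) * 300 = 37.5
New EstRTT = 175 + 37.5 = 212.5 ms -> 212.50 ms (2 dp)

212.50


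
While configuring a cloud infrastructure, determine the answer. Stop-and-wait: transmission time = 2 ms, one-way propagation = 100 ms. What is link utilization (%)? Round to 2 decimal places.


Given: Ttrans = 2 ms, Tprop = 100 ms
RTT = 2 * Tprop = 2 * 100 = 200 ms
U = Ttrans / (Ttrans + RTT)
U = 2 / (2 + 200)
U = 2 / 202 = 0.009901
U% = 0.99%

0.99


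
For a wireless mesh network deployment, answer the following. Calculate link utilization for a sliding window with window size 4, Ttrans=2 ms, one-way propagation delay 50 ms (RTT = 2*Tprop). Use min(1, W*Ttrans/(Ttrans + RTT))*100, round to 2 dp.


Given: W = 4, Ttrans = 2 ms, RTT = 100 ms (= 2 * Tprop, Tprop = 50 ms)
Cycle time = Ttrans + RTT = 2 + 100 = 102 ms (first packet sent until its ACK returns)
W * Ttrans = 4 * 2 = 8 ms of sending per cycle
W * Ttrans / (Ttrans + RTT) = 8 / 102 = 0.078431
U = min(1, 0.078431) = 0.078431
U% = 7.84%

7.84


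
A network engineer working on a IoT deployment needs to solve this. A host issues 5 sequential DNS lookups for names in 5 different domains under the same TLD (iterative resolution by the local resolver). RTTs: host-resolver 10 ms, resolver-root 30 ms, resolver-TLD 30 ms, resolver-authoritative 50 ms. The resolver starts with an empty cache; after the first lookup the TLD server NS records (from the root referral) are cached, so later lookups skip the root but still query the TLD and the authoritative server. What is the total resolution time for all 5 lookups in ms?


Lookup 1 (cold cache): local + root + TLD + auth = 10 + 30 + 30 + 50 = 120 ms
Lookups 2..5 (TLD NS cached -> skip root; new domain -> still ask TLD and auth): local + TLD + auth = 10 + 30 + 50 = 90 ms each
Remaining 4 lookups: 4 * 90 = 360 ms
Total = 120 + 360 = 480 ms

480


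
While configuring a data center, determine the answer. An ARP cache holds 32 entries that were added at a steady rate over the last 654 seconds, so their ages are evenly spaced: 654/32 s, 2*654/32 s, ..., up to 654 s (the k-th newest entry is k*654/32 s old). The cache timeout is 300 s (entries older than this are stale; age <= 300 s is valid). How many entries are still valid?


Ages are k * 654/32 s for k = 1..32 (spacing = 20.4375 s).
Entry k is valid iff k * 654/32 <= 300 iff k <= 32 * 300 / 654 = 14.6789
n_valid = floor(14.6789) = 14
(n_stale = 32 - 14 = 18)

14


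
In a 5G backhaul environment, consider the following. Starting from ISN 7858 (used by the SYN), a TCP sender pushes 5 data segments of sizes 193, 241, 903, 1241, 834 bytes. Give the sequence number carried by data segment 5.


The SYN occupies sequence number ISN = 7858, so the first data byte is ISN + 1 = 7859.
SEQ of data segment i = (ISN + 1) + sum of payload sizes of segments 1..i-1.
Segment 1: SEQ = 7859, payload = 193 bytes
Segment 2: SEQ = 8052, payload = 241 bytes
Segment 3: SEQ = 8293, payload = 903 bytes
Segment 4: SEQ = 9196, payload = 1241 bytes
Segment 5: SEQ = 10437, payload = 834 bytes
SEQ of segment 5 = 7859 + 193 + 241 + 903 + 1241 = 10437

10437


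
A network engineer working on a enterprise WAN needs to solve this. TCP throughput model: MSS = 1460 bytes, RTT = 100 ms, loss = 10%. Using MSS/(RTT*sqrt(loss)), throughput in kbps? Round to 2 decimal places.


Given: MSS = 1460 bytes, RTT = 100 ms, loss = 10%
RTT in seconds = 100 / 1000 = 0.1
Loss rate = 10% = 0.1
sqrt(loss) = sqrt(0.1) = 0.316227766017
Throughput (bytes/s) = 1460 / (0.1 * 0.316227766017) = 46169.2538
Throughput (kbps) = 46169.2538 * 8 / 1000 = 369.354031 -> 369.35 kbps (2 dp)

369.35


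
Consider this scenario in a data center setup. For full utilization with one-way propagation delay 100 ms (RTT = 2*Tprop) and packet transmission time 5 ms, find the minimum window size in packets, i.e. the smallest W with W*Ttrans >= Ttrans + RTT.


Given: Ttrans = 5 ms, RTT = 200 ms (= 2 * Tprop, Tprop = 100 ms)
Time until first ACK returns = Ttrans + RTT = 5 + 200 = 205 ms
Need W * Ttrans >= Ttrans + RTT  ->  W >= (Ttrans + RTT) / Ttrans
(Ttrans + RTT) / Ttrans = 205 / 5 = 41
W_min = ceil(41) = 41

41


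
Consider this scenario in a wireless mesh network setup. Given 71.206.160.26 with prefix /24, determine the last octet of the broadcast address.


Given: IP = 71.206.160.26, prefix = /24
Host bits = 32 - 24 = 8
Network last octet = 26 AND mask = 0
Host part size = 2^8 - 1 = 255
Broadcast last octet = 0 OR 255 = 255

255


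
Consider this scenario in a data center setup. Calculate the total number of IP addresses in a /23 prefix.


Given: CIDR prefix /23
Host bits = 32 - 23 = 9
Total addresses = 2^9 = 512

512


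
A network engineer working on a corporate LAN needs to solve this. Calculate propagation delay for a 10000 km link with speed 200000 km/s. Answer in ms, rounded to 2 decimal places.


Given: distance = 10000 km, speed = 200000 km/s
Delay = distance / speed = 10000 / 200000 seconds
Delay in ms = 10000 * 1000 / 200000
Delay = 50.0000 ms
Rounded to 2 dp = 50.00 ms

50.00


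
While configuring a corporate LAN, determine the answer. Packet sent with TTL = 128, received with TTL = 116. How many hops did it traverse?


Given: initial TTL = 128, received TTL = 116
Hops = initial TTL - received TTL
Hops = 128 - 116 = 12

12


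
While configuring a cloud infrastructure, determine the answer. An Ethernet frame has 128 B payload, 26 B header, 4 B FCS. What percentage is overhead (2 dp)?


Given: payload = 128 B, header = 26 B, trailer = 4 B
Overhead bytes = header + trailer = 26 + 4 = 30
Total frame = payload + overhead = 128 + 30 = 158
Overhead % = 30 / 158 * 100 = 18.9873% -> 18.99% (2 dp)

18.99


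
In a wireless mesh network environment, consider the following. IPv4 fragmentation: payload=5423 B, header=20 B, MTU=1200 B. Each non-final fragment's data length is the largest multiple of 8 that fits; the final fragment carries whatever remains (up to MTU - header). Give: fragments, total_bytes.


Max data per non-final fragment = floor((MTU - header)/8)*8 = floor((1200 - 20)/8)*8 = floor(1180/8)*8 = 1176 B
Final fragment needs no 8-byte alignment: it can carry up to MTU - header = 1180 B
Non-final fragments needed = ceil((payload - 1180) / 1176) = ceil(4243/1176) = ceil(3.6080) = 4
Number of fragments = 4 + 1 = 5
Fragment sizes (data): 4 * 1176 B + 719 B (last, 719 <= 1180 OK)
Total bytes sent = payload + n_frags * header = 5423 + 5*20 = 5423 + 100 = 5523 B

5, 5523


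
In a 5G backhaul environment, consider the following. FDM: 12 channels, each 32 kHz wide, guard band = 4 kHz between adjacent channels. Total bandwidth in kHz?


Given: 12 channels, 32 kHz each, guard = 4 kHz
Channel bandwidth = 12 * 32 = 384 kHz
Guard bands = 11 gaps * 4 kHz = 44 kHz
Total = 384 + 44 = 428 kHz

428


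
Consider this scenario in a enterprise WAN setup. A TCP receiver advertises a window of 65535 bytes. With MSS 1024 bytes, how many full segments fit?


Given: RWND = 65535 bytes, MSS = 1024 bytes
Full segments = floor(RWND / MSS)
Full segments = floor(65535 / 1024)
Full segments = floor(63.999) = 63

63


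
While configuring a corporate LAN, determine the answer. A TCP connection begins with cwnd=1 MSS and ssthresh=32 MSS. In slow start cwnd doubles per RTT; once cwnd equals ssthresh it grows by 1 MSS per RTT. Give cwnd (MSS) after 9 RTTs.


RTT 0: cwnd = 1 MSS (initial)
RTT 1: cwnd = 2 MSS (slow start, doubled)
RTT 2: cwnd = 4 MSS (slow start, doubled)
RTT 3: cwnd = 8 MSS (slow start, doubled)
RTT 4: cwnd = 16 MSS (slow start, doubled)
RTT 5: cwnd = 32 MSS (slow start, doubled)
RTT 6: cwnd = 33 MSS (congestion avoidance, +1)
RTT 7: cwnd = 34 MSS (congestion avoidance, +1)
RTT 8: cwnd = 35 MSS (congestion avoidance, +1)
RTT 9: cwnd = 36 MSS (congestion avoidance, +1)

36


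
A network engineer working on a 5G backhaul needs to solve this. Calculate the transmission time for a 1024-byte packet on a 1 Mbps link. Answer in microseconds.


Given: packet = 1024 bytes, bandwidth = 1 Mbps
Packet in bits = 1024 * 8 = 8192 bits
Bandwidth = 1 * 10^6 = 1000000 bps
Time = 8192 / 1000000 seconds
Time in us = 8192 * 10^6 / 1000000 = 8192

8192


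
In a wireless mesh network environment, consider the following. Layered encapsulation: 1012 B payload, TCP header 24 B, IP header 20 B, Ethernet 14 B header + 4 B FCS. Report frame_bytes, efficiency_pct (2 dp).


TCP segment = 1012 + 24 = 1036 B
IP packet = 1036 + 20 = 1056 B
Ethernet frame = 1056 + 14 + 4 = 1074 B
Efficiency = app / frame = 1012 / 1074 = 0.942272 = 94.2272% -> 94.23% (2 dp)

1074, 94.23


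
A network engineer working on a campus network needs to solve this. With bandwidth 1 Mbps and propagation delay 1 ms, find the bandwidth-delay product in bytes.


Given: bandwidth = 1 Mbps, delay = 1 ms
BDP in bits = 1 * 10^6 * 1 / 1000
BDP in bits = 1000
BDP in bytes = 1000 / 8 = 125

125


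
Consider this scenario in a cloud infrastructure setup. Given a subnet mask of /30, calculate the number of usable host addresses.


Given: subnet mask /30
Host bits = 32 - 30 = 2
Total addresses = 2^2 = 4
Usable hosts = 4 - 2 (network + broadcast) = 2

2


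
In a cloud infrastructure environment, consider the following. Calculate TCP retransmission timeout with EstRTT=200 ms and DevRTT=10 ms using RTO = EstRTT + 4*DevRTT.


Given: EstRTT = 200 ms, DevRTT = 10 ms
Timeout = EstRTT + 4 * DevRTT
4 * DevRTT = 4 * 10 = 40
Timeout = 200 + 40 = 240 ms

240


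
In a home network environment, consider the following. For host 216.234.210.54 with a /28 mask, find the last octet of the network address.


Given: IP = 216.234.210.54, prefix = /28
Subnet mask = 255.255.255.240
Last octet of IP: 54
Last octet of mask: 240
Network last octet = 54 AND 240 = 48

48


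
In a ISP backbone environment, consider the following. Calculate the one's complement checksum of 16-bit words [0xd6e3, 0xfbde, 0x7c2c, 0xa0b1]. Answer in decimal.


Given words: [0xd6e3, 0xfbde, 0x7c2c, 0xa0b1]
Step 1: Sum all words
Raw sum = 55011 + 64478 + 31788 + 41137 = 192414
Step 2: Fold carry: (61342 + 2) = 61344
One's complement = ~61344 & 0xFFFF = 4191

4191


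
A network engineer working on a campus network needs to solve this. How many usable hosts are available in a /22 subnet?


Given: subnet mask /22
Host bits = 32 - 22 = 10
Total addresses = 2^10 = 1024
Usable hosts = 1024 - 2 (network + broadcast) = 1022

1022


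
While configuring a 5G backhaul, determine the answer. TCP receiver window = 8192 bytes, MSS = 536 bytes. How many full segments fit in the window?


Given: RWND = 8192 bytes, MSS = 536 bytes
Full segments = floor(RWND / MSS)
Full segments = floor(8192 / 536)
Full segments = floor(15.2836) = 15

15


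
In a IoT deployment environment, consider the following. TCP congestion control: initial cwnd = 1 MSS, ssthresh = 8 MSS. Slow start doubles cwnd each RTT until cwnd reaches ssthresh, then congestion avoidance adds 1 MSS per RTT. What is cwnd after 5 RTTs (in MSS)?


RTT 0: cwnd = 1 MSS (initial)
RTT 1: cwnd = 2 MSS (slow start, doubled)
RTT 2: cwnd = 4 MSS (slow start, doubled)
RTT 3: cwnd = 8 MSS (slow start, doubled)
RTT 4: cwnd = 9 MSS (congestion avoidance, +1)
RTT 5: cwnd = 10 MSS (congestion avoidance, +1)

10


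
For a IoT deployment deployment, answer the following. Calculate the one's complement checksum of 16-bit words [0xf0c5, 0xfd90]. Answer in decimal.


Given words: [0xf0c5, 0xfd90]
Step 1: Sum all words
Raw sum = 61637 + 64912 = 126549
Step 2: Fold carry: (61013 + 1) = 61014
One's complement = ~61014 & 0xFFFF = 4521

4521


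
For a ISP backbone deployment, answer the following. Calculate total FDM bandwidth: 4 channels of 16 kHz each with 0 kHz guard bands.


Given: 4 channels, 16 kHz each, guard = 0 kHz
Channel bandwidth = 4 * 16 = 64 kHz
Guard bands = 3 gaps * 0 kHz = 0 kHz
Total = 64 + 0 = 64 kHz

64


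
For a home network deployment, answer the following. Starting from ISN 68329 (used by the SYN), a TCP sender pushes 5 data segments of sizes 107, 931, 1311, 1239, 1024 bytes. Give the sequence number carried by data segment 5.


The SYN occupies sequence number ISN = 68329, so the first data byte is ISN + 1 = 68330.
SEQ of data segment i = (ISN + 1) + sum of payload sizes of segments 1..i-1.
Segment 1: SEQ = 68330, payload = 107 bytes
Segment 2: SEQ = 68437, payload = 931 bytes
Segment 3: SEQ = 69368, payload = 1311 bytes
Segment 4: SEQ = 70679, payload = 1239 bytes
Segment 5: SEQ = 71918, payload = 1024 bytes
SEQ of segment 5 = 68330 + 107 + 931 + 1311 + 1239 = 71918

71918


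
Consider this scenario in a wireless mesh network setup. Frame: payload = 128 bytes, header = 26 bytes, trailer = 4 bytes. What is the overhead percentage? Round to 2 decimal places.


Given: payload = 128 B, header = 26 B, trailer = 4 B
Overhead bytes = header + trailer = 26 + 4 = 30
Total frame = payload + overhead = 128 + 30 = 158
Overhead % = 30 / 158 * 100 = 18.9873% -> 18.99% (2 dp)

18.99
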